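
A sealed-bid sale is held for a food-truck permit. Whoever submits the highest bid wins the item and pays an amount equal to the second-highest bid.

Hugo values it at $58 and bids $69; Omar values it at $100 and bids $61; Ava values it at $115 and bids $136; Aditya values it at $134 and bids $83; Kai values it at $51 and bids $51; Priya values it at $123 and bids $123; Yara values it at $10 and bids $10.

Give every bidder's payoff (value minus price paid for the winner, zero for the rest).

Ranking the bids: Ava $136 > Priya $123 > Aditya $83 > Hugo $69 > Omar $61 > Kai $51 > Yara $10.
Ava has the top bid and wins; the price is the second-highest bid, $123.
Ava's payoff = $115 − $123 = -$8. All other bidders lose, so their payoff is 0.

Hugo $0, Omar $0, Ava -$8, Aditya $0, Kai $0, Priya $0, Yara $0.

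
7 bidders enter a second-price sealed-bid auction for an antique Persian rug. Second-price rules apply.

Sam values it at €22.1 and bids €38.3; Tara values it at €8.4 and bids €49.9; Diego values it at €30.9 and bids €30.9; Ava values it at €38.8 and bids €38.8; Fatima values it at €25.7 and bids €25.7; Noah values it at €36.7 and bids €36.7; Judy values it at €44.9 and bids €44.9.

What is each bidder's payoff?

Payoffs: Sam €0.0, Tara -€36.5, Diego €0.0, Ava €0.0, Fatima €0.0, Noah €0.0, Judy €0.0.

Sorted high to low: Tara €49.9, then Judy €44.9, then Ava €38.8, then Sam €38.3, then Noah €36.7, then Diego €30.9, then Fatima €25.7.
Tara has the top bid and wins; the price is the second-highest bid, €44.9.
Tara's payoff = €8.4 − €44.9 = -€36.5. All other bidders lose, so their payoff is 0.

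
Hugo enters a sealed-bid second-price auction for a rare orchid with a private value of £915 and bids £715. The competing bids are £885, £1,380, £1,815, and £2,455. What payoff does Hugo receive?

Highest competing bid: £2,455.
Hugo's bid £715 is not the highest, so Hugo loses, pays nothing, and earns zero payoff.

Payoff = £0.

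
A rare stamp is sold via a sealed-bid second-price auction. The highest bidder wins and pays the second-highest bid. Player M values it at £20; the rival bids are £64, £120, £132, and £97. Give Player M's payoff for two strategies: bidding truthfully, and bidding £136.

Truthful: £0; alternative: -£112.

The highest competing bid is £132.
Bidding truthfully at £20: the top bid is £132 (a rival), so Player M loses. Payoff = £0.
Bidding £136: Player M has the top bid, wins, and pays the second-highest bid £132. Payoff = £20 − £132 = -£112.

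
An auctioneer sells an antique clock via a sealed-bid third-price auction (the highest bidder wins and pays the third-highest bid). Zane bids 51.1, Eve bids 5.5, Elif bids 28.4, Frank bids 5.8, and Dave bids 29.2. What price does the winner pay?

Price paid: 28.4.

Ranking the bids: Zane 51.1, then Dave 29.2, then Elif 28.4, then Frank 5.8, then Eve 5.5.
Zane is the highest bidder, so Zane wins.
Under the third-price rule, the price is the third-highest bid: 28.4.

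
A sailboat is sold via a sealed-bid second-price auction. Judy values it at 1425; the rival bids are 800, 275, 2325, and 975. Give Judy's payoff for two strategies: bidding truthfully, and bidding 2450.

The highest competing bid is 2325.
Bidding truthfully at 1425: the top bid is 2325 (a rival), so Judy loses. Payoff = 0.
Bidding 2450: Judy has the top bid, wins, and pays the second-highest bid 2325. Payoff = 1425 − 2325 = -900.
Deviating from a truthful bid can only lose payoff in a second-price auction — never gain.

Truthful: 0; alternative: -900.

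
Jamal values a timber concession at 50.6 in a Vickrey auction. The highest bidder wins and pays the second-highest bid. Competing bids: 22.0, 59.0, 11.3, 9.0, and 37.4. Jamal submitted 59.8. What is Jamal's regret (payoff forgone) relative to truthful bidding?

Regret: 8.4.

The highest competing bid is 59.0.
Bidding truthfully at 50.6: the top bid is 59.0 (a rival), so Jamal loses. Payoff = 0.0.
Bidding 59.8: Jamal has the top bid, wins, and pays the second-highest bid 59.0. Payoff = 50.6 − 59.0 = -8.4.
Regret = truthful payoff − actual payoff = 0.0 − -8.4 = 8.4.
This is the dominant-strategy logic: truthful bidding weakly beats any alternative.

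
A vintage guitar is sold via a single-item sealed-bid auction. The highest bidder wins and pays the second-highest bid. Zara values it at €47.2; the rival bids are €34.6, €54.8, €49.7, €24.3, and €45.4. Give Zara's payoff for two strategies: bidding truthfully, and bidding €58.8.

Truthful: €0.0; alternative: -€7.6.

The highest competing bid is €54.8.
Bidding truthfully at €47.2: the top bid is €54.8 (a rival), so Zara loses. Payoff = €0.0.
Bidding €58.8: Zara has the top bid, wins, and pays the second-highest bid €54.8. Payoff = €47.2 − €54.8 = -€7.6.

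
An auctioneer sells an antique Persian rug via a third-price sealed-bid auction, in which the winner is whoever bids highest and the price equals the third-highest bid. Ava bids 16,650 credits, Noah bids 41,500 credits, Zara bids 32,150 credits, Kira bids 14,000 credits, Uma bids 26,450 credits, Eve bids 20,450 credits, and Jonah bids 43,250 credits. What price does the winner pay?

32,150 credits

Ranking the bids: Jonah 43,250 credits > Noah 41,500 credits > Zara 32,150 credits > Uma 26,450 credits > Eve 20,450 credits > Ava 16,650 credits > Kira 14,000 credits.
Jonah is the highest bidder, so Jonah wins.
Under the third-price rule, the price is the third-highest bid: 32,150 credits.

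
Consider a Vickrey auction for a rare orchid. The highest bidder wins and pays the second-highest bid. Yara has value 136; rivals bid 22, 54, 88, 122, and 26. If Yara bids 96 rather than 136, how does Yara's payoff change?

Payoff change: -14.

The highest competing bid is 122.
Bidding truthfully at 136: Yara has the top bid, wins, and pays the second-highest bid 122. Payoff = 136 − 122 = 14.
Bidding 96: the top bid is 122 (a rival), so Yara loses. Payoff = 0.
Change = 0 − 14 = -14.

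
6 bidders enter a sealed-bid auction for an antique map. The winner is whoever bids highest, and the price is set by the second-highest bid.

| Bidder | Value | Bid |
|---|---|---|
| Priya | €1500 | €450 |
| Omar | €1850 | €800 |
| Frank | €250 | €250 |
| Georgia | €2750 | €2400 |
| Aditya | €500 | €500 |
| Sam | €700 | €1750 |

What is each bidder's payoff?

Bids in descending order: Georgia €2400 > Sam €1750 > Omar €800 > Aditya €500 > Priya €450 > Frank €250.
Georgia has the top bid and wins; the price is the second-highest bid, €1750.
Georgia's payoff = €2750 − €1750 = €1000. All other bidders lose, so their payoff is 0.

Payoffs: Priya €0, Omar €0, Frank €0, Georgia €1000, Aditya €0, Sam €0.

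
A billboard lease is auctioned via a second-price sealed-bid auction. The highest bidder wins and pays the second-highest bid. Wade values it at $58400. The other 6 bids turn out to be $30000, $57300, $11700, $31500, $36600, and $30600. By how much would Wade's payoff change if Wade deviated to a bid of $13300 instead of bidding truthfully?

The highest competing bid is $57300.
Bidding truthfully at $58400: Wade has the top bid, wins, and pays the second-highest bid $57300. Payoff = $58400 − $57300 = $1100.
Bidding $13300: the top bid is $57300 (a rival), so Wade loses. Payoff = $0.
Change = $0 − $1100 = -$1100.
This is the dominant-strategy logic: truthful bidding weakly beats any alternative.

-$1100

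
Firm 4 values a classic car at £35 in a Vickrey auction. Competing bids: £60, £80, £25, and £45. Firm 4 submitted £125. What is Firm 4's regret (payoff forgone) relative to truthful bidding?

Regret: £45.

The highest competing bid is £80.
Bidding truthfully at £35: the top bid is £80 (a rival), so Firm 4 loses. Payoff = £0.
Bidding £125: Firm 4 has the top bid, wins, and pays the second-highest bid £80. Payoff = £35 − £80 = -£45.
Regret = truthful payoff − actual payoff = £0 − -£45 = £45.
Deviating from a truthful bid can only lose payoff in a second-price auction — never gain.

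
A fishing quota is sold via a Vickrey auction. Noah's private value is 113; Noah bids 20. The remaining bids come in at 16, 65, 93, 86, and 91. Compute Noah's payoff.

Noah's payoff: 0.

Highest competing bid: 93.
Noah's bid 20 is not the highest, so Noah loses, pays nothing, and earns zero payoff.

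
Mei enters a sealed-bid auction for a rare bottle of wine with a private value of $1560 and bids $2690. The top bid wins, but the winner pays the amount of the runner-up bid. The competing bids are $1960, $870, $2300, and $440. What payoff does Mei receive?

Payoff = -$740.

Highest competing bid: $2300.
Mei's bid $2690 is the highest overall, so Mei wins and pays the second-highest bid, $2300.
Payoff = value − price = $1560 − $2300 = -$740.
Overbidding won the item at a price above value — truthful bidding would have avoided this loss.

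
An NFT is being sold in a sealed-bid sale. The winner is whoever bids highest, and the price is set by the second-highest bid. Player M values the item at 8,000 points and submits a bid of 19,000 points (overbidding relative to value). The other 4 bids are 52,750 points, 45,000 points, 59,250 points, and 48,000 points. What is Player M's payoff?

Highest competing bid: 59,250 points.
Player M's bid 19,000 points is not the highest, so Player M loses, pays nothing, and earns zero payoff.

Player M's payoff: 0 points.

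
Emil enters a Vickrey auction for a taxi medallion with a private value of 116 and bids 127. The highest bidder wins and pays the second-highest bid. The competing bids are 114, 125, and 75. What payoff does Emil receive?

Highest competing bid: 125.
Emil's bid 127 is the highest overall, so Emil wins and pays the second-highest bid, 125.
Payoff = value − price = 116 − 125 = -9.
Overbidding won the item at a price above value — truthful bidding would have avoided this loss.

Payoff = -9.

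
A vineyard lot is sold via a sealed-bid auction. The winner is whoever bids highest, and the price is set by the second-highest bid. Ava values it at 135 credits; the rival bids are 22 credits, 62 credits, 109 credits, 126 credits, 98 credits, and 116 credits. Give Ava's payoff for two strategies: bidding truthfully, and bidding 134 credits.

The highest competing bid is 126 credits.
Bidding truthfully at 135 credits: Ava has the top bid, wins, and pays the second-highest bid 126 credits. Payoff = 135 credits − 126 credits = 9 credits.
Bidding 134 credits: Ava has the top bid, wins, and pays the second-highest bid 126 credits. Payoff = 135 credits − 126 credits = 9 credits.
The bid only affects whether you win, not the price — here both bids land on the same side of the top rival bid, so the deviation is payoff-neutral.

Truthful: 9 credits; alternative: 9 credits.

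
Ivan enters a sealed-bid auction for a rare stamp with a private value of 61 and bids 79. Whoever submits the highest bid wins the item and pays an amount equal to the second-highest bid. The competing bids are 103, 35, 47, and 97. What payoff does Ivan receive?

Highest competing bid: 103.
Ivan's bid 79 is not the highest, so Ivan loses, pays nothing, and earns zero payoff.

0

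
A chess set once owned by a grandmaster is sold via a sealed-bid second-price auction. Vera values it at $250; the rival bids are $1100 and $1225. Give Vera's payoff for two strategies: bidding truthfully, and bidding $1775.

Truthful: $0; alternative: -$975.

The highest competing bid is $1225.
Bidding truthfully at $250: the top bid is $1225 (a rival), so Vera loses. Payoff = $0.
Bidding $1775: Vera has the top bid, wins, and pays the second-highest bid $1225. Payoff = $250 − $1225 = -$975.
Deviating from a truthful bid can only lose payoff in a second-price auction — never gain.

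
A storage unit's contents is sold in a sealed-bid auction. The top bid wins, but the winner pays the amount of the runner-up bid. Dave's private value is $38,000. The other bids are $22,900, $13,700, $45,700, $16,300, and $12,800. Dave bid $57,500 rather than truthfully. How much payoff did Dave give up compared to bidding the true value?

Regret: $7,700.

The highest competing bid is $45,700.
Bidding truthfully at $38,000: the top bid is $45,700 (a rival), so Dave loses. Payoff = $0.
Bidding $57,500: Dave has the top bid, wins, and pays the second-highest bid $45,700. Payoff = $38,000 − $45,700 = -$7,700.
Regret = truthful payoff − actual payoff = $0 − -$7,700 = $7,700.
This is the dominant-strategy logic: truthful bidding weakly beats any alternative.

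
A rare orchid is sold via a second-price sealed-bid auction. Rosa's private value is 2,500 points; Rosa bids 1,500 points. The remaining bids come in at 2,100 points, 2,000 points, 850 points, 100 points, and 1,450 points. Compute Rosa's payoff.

Highest competing bid: 2,100 points.
Rosa's bid 1,500 points is not the highest, so Rosa loses, pays nothing, and earns zero payoff.

0 points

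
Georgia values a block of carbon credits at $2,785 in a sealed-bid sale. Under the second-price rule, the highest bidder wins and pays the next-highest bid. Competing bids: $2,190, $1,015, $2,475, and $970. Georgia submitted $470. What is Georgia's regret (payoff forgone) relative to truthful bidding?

$310

The highest competing bid is $2,475.
Bidding truthfully at $2,785: Georgia has the top bid, wins, and pays the second-highest bid $2,475. Payoff = $2,785 − $2,475 = $310.
Bidding $470: the top bid is $2,475 (a rival), so Georgia loses. Payoff = $0.
Regret = truthful payoff − actual payoff = $310 − $0 = $310.
This is the dominant-strategy logic: truthful bidding weakly beats any alternative.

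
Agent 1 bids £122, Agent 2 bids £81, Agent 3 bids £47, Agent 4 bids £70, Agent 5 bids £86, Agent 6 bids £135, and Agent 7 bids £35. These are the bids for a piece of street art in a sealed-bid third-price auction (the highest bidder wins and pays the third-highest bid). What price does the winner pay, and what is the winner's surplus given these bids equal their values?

Ranking the bids: Agent 6 £135, then Agent 1 £122, then Agent 5 £86, then Agent 2 £81, then Agent 4 £70, then Agent 3 £47, then Agent 7 £35.
Agent 6 is the highest bidder, so Agent 6 wins.
Under the third-price rule, the price is the third-highest bid: £86.
Surplus = £135 − £86 = £49.

The winner pays £86 for a surplus of £49.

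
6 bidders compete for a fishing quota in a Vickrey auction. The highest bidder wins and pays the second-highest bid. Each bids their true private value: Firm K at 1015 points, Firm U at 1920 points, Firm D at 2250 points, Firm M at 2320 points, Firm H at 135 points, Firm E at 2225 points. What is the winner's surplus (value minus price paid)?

Ordered from highest: Firm M 2320 points, then Firm D 2250 points, then Firm E 2225 points, then Firm U 1920 points, then Firm K 1015 points, then Firm H 135 points.
Firm M wins with the top bid and pays the second-highest, 2250 points.
Surplus = 2320 points − 2250 points = 70 points.

Surplus = 70 points.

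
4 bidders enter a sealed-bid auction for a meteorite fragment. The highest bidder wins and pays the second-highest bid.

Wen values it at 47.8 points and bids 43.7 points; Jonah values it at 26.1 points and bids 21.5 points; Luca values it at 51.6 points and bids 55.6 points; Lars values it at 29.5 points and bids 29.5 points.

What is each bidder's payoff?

Wen 0.0 points, Jonah 0.0 points, Luca 7.9 points, Lars 0.0 points.

Sorted high to low: Luca 55.6 points > Wen 43.7 points > Lars 29.5 points > Jonah 21.5 points.
Luca has the top bid and wins; the price is the second-highest bid, 43.7 points.
Luca's payoff = 51.6 points − 43.7 points = 7.9 points. All other bidders lose, so their payoff is 0.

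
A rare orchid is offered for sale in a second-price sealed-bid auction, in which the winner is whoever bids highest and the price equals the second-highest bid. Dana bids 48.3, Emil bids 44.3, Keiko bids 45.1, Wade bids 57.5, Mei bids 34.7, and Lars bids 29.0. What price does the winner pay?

48.3

Ordered from highest: Wade 57.5 > Dana 48.3 > Keiko 45.1 > Emil 44.3 > Mei 34.7 > Lars 29.0.
Wade is the highest bidder, so Wade wins.
Under the second-price rule, the price is the second-highest bid: 48.3.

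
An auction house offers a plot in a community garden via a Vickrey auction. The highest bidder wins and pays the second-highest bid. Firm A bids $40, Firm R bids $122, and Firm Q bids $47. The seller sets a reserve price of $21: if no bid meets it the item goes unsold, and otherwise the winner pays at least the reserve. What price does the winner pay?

$47

Ranking the bids: Firm R $122; Firm Q $47; Firm A $40.
Firm R has the highest bid, so Firm R wins.
The second-highest bid is $47, which exceeds the reserve, so that sets the price.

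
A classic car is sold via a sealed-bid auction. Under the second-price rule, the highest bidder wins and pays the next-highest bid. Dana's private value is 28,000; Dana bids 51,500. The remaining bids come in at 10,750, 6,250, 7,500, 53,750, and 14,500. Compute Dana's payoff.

Highest competing bid: 53,750.
Dana's bid 51,500 is not the highest, so Dana loses, pays nothing, and earns zero payoff.

0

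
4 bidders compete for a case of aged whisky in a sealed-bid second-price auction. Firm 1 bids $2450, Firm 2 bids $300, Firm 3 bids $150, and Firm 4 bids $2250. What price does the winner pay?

Ranking the bids: Firm 1 $2450, then Firm 4 $2250, then Firm 2 $300, then Firm 3 $150.
Firm 1 has the highest bid, so Firm 1 wins.
The second-highest bid is $2250, so that is what Firm 1 pays.

Price paid: $2250.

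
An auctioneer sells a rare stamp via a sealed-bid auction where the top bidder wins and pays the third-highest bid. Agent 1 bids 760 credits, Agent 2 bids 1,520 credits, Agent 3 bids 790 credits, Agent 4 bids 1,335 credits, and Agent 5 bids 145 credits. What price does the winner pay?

Price paid: 790 credits.

Bids in descending order: Agent 2 1,520 credits > Agent 4 1,335 credits > Agent 3 790 credits > Agent 1 760 credits > Agent 5 145 credits.
Agent 2 is the highest bidder, so Agent 2 wins.
Under the third-price rule, the price is the third-highest bid: 790 credits.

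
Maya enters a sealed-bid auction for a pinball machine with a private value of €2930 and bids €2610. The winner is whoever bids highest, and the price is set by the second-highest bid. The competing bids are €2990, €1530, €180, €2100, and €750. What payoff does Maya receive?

Highest competing bid: €2990.
Maya's bid €2610 is not the highest, so Maya loses, pays nothing, and earns zero payoff.

Maya's payoff: €0.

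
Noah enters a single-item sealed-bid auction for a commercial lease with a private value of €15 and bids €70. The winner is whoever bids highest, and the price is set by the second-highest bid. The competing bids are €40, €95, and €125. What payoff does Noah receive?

Payoff = €0.

Highest competing bid: €125.
Noah's bid €70 is not the highest, so Noah loses, pays nothing, and earns zero payoff.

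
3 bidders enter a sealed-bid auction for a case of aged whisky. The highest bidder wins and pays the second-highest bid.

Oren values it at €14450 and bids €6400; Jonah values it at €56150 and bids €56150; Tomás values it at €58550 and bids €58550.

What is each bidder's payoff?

Bids in descending order: Tomás €58550, then Jonah €56150, then Oren €6400.
Tomás has the top bid and wins; the price is the second-highest bid, €56150.
Tomás's payoff = €58550 − €56150 = €2400. All other bidders lose, so their payoff is 0.

Payoffs: Oren €0, Jonah €0, Tomás €2400.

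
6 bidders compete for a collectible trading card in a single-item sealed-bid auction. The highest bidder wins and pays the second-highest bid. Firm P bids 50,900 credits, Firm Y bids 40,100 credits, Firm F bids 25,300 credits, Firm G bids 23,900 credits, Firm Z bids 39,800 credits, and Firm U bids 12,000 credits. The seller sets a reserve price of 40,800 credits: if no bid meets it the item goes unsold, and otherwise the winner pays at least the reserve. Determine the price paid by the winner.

Bids in descending order: Firm P 50,900 credits > Firm Y 40,100 credits > Firm Z 39,800 credits > Firm F 25,300 credits > Firm G 23,900 credits > Firm U 12,000 credits.
Firm P has the highest bid, so Firm P wins.
The second-highest bid is 40,100 credits, but the reserve 40,800 credits is higher, so the price is the reserve.

40,800 credits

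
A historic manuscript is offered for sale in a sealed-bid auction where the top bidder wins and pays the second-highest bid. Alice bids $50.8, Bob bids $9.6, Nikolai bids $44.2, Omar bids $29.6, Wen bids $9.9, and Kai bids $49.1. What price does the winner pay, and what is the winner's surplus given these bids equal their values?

The winner pays $49.1 for a surplus of $1.7.

Ordered from highest: Alice $50.8; Kai $49.1; Nikolai $44.2; Omar $29.6; Wen $9.9; Bob $9.6.
Alice is the highest bidder, so Alice wins.
Under the second-price rule, the price is the second-highest bid: $49.1.
Surplus = $50.8 − $49.1 = $1.7.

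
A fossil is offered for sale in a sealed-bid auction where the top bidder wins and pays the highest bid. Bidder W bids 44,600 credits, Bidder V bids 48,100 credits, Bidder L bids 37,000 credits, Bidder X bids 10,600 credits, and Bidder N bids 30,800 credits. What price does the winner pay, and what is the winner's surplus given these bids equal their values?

The winner pays 48,100 credits for a surplus of 0 credits.

Ordered from highest: Bidder V 48,100 credits, then Bidder W 44,600 credits, then Bidder L 37,000 credits, then Bidder N 30,800 credits, then Bidder X 10,600 credits.
Bidder V is the highest bidder, so Bidder V wins.
Under the first-price rule, the price is the highest bid: 48,100 credits.
Surplus = 48,100 credits − 48,100 credits = 0 credits.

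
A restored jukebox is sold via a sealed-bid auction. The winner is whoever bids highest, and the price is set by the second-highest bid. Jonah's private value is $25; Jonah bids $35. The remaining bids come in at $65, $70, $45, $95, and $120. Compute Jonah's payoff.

Highest competing bid: $120.
Jonah's bid $35 is not the highest, so Jonah loses, pays nothing, and earns zero payoff.

$0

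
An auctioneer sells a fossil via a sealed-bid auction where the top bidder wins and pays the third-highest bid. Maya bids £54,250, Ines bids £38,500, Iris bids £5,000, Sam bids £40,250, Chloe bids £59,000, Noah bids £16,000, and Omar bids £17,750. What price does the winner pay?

The winner pays £40,250.

Bids in descending order: Chloe £59,000 > Maya £54,250 > Sam £40,250 > Ines £38,500 > Omar £17,750 > Noah £16,000 > Iris £5,000.
Chloe is the highest bidder, so Chloe wins.
Under the third-price rule, the price is the third-highest bid: £40,250.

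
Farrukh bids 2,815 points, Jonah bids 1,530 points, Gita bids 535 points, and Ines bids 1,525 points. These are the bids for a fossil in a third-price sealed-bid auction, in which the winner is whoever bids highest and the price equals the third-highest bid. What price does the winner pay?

Price paid: 1,525 points.

Bids in descending order: Farrukh 2,815 points; Jonah 1,530 points; Ines 1,525 points; Gita 535 points.
Farrukh is the highest bidder, so Farrukh wins.
Under the third-price rule, the price is the third-highest bid: 1,525 points.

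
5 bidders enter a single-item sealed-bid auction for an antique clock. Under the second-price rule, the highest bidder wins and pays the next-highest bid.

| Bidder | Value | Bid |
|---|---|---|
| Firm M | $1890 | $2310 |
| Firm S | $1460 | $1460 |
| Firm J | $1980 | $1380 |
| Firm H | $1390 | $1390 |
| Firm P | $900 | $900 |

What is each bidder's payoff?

Ranking the bids: Firm M $2310 > Firm S $1460 > Firm H $1390 > Firm J $1380 > Firm P $900.
Firm M has the top bid and wins; the price is the second-highest bid, $1460.
Firm M's payoff = $1890 − $1460 = $430. All other bidders lose, so their payoff is 0.

Firm M $430, Firm S $0, Firm J $0, Firm H $0, Firm P $0.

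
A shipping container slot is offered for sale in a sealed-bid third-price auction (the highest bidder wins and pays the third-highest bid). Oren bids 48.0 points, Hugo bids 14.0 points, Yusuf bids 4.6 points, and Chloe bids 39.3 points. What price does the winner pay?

Ranking the bids: Oren 48.0 points, then Chloe 39.3 points, then Hugo 14.0 points, then Yusuf 4.6 points.
Oren is the highest bidder, so Oren wins.
Under the third-price rule, the price is the third-highest bid: 14.0 points.

The winner pays 14.0 points.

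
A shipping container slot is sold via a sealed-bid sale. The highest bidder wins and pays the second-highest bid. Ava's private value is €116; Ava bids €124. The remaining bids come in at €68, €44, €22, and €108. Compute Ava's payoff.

Payoff = €8.

Highest competing bid: €108.
Ava's bid €124 is the highest overall, so Ava wins and pays the second-highest bid, €108.
Payoff = value − price = €116 − €108 = €8.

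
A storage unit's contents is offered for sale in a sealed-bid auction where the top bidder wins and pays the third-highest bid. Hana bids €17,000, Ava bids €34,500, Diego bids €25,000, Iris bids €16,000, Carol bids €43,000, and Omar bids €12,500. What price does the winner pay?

Sorted high to low: Carol €43,000 > Ava €34,500 > Diego €25,000 > Hana €17,000 > Iris €16,000 > Omar €12,500.
Carol is the highest bidder, so Carol wins.
Under the third-price rule, the price is the third-highest bid: €25,000.

The winner pays €25,000.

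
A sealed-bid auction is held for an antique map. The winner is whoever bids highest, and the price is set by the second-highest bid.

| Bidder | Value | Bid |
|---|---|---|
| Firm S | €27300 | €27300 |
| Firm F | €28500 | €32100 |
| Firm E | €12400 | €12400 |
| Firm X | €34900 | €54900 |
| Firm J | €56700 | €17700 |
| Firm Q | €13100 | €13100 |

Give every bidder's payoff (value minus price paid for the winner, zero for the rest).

Ordered from highest: Firm X €54900; Firm F €32100; Firm S €27300; Firm J €17700; Firm Q €13100; Firm E €12400.
Firm X has the top bid and wins; the price is the second-highest bid, €32100.
Firm X's payoff = €34900 − €32100 = €2800. All other bidders lose, so their payoff is 0.

Payoffs: Firm S €0, Firm F €0, Firm E €0, Firm X €2800, Firm J €0, Firm Q €0.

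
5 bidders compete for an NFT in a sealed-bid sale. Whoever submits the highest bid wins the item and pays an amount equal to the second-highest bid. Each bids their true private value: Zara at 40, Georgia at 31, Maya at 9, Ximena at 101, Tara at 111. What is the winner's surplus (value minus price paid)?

Surplus = 10.

Sorted high to low: Tara 111; Ximena 101; Zara 40; Georgia 31; Maya 9.
Tara wins with the top bid and pays the second-highest, 101.
Surplus = 111 − 101 = 10.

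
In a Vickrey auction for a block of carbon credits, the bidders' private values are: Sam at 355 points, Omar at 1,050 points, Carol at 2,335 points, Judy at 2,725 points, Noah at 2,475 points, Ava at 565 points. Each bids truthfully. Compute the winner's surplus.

Surplus = 250 points.

Ordered from highest: Judy 2,725 points; Noah 2,475 points; Carol 2,335 points; Omar 1,050 points; Ava 565 points; Sam 355 points.
Judy wins with the top bid and pays the second-highest, 2,475 points.
Surplus = 2,725 points − 2,475 points = 250 points.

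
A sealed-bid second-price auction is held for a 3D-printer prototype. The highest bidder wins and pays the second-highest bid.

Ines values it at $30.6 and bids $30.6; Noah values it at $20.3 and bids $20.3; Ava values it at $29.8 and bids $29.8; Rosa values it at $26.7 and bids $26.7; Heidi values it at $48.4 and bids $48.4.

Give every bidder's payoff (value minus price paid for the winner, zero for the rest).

Ines $0.0, Noah $0.0, Ava $0.0, Rosa $0.0, Heidi $17.8.

Ordered from highest: Heidi $48.4; Ines $30.6; Ava $29.8; Rosa $26.7; Noah $20.3.
Heidi has the top bid and wins; the price is the second-highest bid, $30.6.
Heidi's payoff = $48.4 − $30.6 = $17.8. All other bidders lose, so their payoff is 0.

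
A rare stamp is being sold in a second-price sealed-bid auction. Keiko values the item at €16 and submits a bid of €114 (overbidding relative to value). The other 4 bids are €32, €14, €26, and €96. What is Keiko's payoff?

Keiko's payoff: -€80.

Highest competing bid: €96.
Keiko's bid €114 is the highest overall, so Keiko wins and pays the second-highest bid, €96.
Payoff = value − price = €16 − €96 = -€80.
Overbidding won the item at a price above value — truthful bidding would have avoided this loss.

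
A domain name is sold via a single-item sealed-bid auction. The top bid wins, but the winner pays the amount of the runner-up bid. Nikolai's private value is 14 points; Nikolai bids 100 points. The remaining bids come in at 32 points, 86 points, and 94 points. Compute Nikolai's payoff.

Highest competing bid: 94 points.
Nikolai's bid 100 points is the highest overall, so Nikolai wins and pays the second-highest bid, 94 points.
Payoff = value − price = 14 points − 94 points = -80 points.
Overbidding won the item at a price above value — truthful bidding would have avoided this loss.

Nikolai's payoff: -80 points.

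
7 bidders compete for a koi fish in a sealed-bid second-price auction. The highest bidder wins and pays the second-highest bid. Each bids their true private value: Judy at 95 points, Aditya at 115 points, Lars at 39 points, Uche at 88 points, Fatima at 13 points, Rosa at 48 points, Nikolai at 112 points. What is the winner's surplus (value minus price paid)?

3 points

Bids in descending order: Aditya 115 points > Nikolai 112 points > Judy 95 points > Uche 88 points > Rosa 48 points > Lars 39 points > Fatima 13 points.
Aditya wins with the top bid and pays the second-highest, 112 points.
Surplus = 115 points − 112 points = 3 points.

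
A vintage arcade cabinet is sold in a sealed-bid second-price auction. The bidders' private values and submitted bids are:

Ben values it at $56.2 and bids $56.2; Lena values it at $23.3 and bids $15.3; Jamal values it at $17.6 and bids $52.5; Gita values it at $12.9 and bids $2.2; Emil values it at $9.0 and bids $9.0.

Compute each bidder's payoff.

Ranking the bids: Ben $56.2, then Jamal $52.5, then Lena $15.3, then Emil $9.0, then Gita $2.2.
Ben has the top bid and wins; the price is the second-highest bid, $52.5.
Ben's payoff = $56.2 − $52.5 = $3.7. All other bidders lose, so their payoff is 0.

Payoffs: Ben $3.7, Lena $0.0, Jamal $0.0, Gita $0.0, Emil $0.0.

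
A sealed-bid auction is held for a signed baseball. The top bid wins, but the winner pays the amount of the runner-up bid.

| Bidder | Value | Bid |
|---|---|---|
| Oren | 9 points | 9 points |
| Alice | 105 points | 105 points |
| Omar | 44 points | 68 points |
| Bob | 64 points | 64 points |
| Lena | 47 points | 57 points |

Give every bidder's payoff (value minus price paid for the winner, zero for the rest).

Payoffs: Oren 0 points, Alice 37 points, Omar 0 points, Bob 0 points, Lena 0 points.

Bids in descending order: Alice 105 points; Omar 68 points; Bob 64 points; Lena 57 points; Oren 9 points.
Alice has the top bid and wins; the price is the second-highest bid, 68 points.
Alice's payoff = 105 points − 68 points = 37 points. All other bidders lose, so their payoff is 0.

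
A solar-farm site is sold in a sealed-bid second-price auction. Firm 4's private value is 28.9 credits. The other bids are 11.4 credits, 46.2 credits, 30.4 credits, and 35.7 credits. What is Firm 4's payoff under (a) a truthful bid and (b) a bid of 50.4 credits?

(a) 0.0 credits  (b) -17.3 credits

The highest competing bid is 46.2 credits.
Bidding truthfully at 28.9 credits: the top bid is 46.2 credits (a rival), so Firm 4 loses. Payoff = 0.0 credits.
Bidding 50.4 credits: Firm 4 has the top bid, wins, and pays the second-highest bid 46.2 credits. Payoff = 28.9 credits − 46.2 credits = -17.3 credits.
This is the dominant-strategy logic: truthful bidding weakly beats any alternative.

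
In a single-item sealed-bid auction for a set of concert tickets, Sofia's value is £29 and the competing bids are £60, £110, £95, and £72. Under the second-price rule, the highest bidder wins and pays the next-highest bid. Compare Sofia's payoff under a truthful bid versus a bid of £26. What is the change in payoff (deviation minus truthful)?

The highest competing bid is £110.
Bidding truthfully at £29: the top bid is £110 (a rival), so Sofia loses. Payoff = £0.
Bidding £26: the top bid is £110 (a rival), so Sofia loses. Payoff = £0.
Change = £0 − £0 = £0.

£0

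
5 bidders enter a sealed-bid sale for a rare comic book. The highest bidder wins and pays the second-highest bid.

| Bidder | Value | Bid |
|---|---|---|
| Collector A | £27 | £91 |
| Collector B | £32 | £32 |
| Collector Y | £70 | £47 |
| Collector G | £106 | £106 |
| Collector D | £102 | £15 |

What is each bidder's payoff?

Bids in descending order: Collector G £106 > Collector A £91 > Collector Y £47 > Collector B £32 > Collector D £15.
Collector G has the top bid and wins; the price is the second-highest bid, £91.
Collector G's payoff = £106 − £91 = £15. All other bidders lose, so their payoff is 0.

Collector A £0, Collector B £0, Collector Y £0, Collector G £15, Collector D £0.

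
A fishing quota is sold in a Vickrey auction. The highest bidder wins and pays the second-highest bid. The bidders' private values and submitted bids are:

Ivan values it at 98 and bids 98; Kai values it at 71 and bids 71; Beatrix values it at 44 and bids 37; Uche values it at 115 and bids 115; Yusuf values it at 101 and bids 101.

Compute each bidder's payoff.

Sorted high to low: Uche 115 > Yusuf 101 > Ivan 98 > Kai 71 > Beatrix 37.
Uche has the top bid and wins; the price is the second-highest bid, 101.
Uche's payoff = 115 − 101 = 14. All other bidders lose, so their payoff is 0.

Payoffs: Ivan 0, Kai 0, Beatrix 0, Uche 14, Yusuf 0.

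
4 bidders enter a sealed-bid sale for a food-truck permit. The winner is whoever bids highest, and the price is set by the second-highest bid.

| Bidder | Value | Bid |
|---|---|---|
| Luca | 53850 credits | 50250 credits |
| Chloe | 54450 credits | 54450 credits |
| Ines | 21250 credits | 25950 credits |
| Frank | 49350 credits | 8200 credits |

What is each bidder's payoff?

Luca 0 credits, Chloe 4200 credits, Ines 0 credits, Frank 0 credits.

Ranking the bids: Chloe 54450 credits, then Luca 50250 credits, then Ines 25950 credits, then Frank 8200 credits.
Chloe has the top bid and wins; the price is the second-highest bid, 50250 credits.
Chloe's payoff = 54450 credits − 50250 credits = 4200 credits. All other bidders lose, so their payoff is 0.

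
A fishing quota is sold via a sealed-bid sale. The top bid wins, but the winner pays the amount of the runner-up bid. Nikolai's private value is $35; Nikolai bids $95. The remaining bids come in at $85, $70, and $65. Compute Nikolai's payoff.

Highest competing bid: $85.
Nikolai's bid $95 is the highest overall, so Nikolai wins and pays the second-highest bid, $85.
Payoff = value − price = $35 − $85 = -$50.
Overbidding won the item at a price above value — truthful bidding would have avoided this loss.

Nikolai's payoff: -$50.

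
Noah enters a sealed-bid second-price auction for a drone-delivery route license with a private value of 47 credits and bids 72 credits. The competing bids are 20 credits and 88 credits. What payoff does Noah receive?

Highest competing bid: 88 credits.
Noah's bid 72 credits is not the highest, so Noah loses, pays nothing, and earns zero payoff.

0 credits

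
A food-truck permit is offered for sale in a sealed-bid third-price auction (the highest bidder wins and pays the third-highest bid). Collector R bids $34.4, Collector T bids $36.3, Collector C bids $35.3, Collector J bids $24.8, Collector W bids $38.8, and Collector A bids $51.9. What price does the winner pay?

The winner pays $36.3.

Bids in descending order: Collector A $51.9; Collector W $38.8; Collector T $36.3; Collector C $35.3; Collector R $34.4; Collector J $24.8.
Collector A is the highest bidder, so Collector A wins.
Under the third-price rule, the price is the third-highest bid: $36.3.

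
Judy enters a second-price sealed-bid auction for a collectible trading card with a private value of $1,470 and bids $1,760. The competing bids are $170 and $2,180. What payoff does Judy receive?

Highest competing bid: $2,180.
Judy's bid $1,760 is not the highest, so Judy loses, pays nothing, and earns zero payoff.

Payoff = $0.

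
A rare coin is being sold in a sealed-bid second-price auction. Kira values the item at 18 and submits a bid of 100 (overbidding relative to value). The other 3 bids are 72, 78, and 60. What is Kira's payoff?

-60

Highest competing bid: 78.
Kira's bid 100 is the highest overall, so Kira wins and pays the second-highest bid, 78.
Payoff = value − price = 18 − 78 = -60.
Overbidding won the item at a price above value — truthful bidding would have avoided this loss.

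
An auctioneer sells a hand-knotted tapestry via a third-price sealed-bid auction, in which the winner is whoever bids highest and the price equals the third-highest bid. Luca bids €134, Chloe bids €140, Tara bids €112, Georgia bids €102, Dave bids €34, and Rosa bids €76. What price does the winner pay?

Sorted high to low: Chloe €140; Luca €134; Tara €112; Georgia €102; Rosa €76; Dave €34.
Chloe is the highest bidder, so Chloe wins.
Under the third-price rule, the price is the third-highest bid: €112.

€112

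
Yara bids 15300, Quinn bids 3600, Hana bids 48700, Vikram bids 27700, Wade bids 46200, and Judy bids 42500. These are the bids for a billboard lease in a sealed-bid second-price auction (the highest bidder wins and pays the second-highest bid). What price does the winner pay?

46200

Bids in descending order: Hana 48700, then Wade 46200, then Judy 42500, then Vikram 27700, then Yara 15300, then Quinn 3600.
Hana is the highest bidder, so Hana wins.
Under the second-price rule, the price is the second-highest bid: 46200.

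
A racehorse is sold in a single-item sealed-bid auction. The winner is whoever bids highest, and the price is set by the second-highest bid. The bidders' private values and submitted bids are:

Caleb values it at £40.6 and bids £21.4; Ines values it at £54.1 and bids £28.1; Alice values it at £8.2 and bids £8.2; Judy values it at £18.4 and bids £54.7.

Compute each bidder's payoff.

Payoffs: Caleb £0.0, Ines £0.0, Alice £0.0, Judy -£9.7.

Bids in descending order: Judy £54.7; Ines £28.1; Caleb £21.4; Alice £8.2.
Judy has the top bid and wins; the price is the second-highest bid, £28.1.
Judy's payoff = £18.4 − £28.1 = -£9.7. All other bidders lose, so their payoff is 0.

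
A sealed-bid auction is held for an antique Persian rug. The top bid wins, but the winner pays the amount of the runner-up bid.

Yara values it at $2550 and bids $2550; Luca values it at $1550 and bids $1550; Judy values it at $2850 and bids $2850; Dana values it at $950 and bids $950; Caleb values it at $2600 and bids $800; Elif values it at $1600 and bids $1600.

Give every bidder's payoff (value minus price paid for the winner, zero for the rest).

Yara $0, Luca $0, Judy $300, Dana $0, Caleb $0, Elif $0.

Ordered from highest: Judy $2850 > Yara $2550 > Elif $1600 > Luca $1550 > Dana $950 > Caleb $800.
Judy has the top bid and wins; the price is the second-highest bid, $2550.
Judy's payoff = $2850 − $2550 = $300. All other bidders lose, so their payoff is 0.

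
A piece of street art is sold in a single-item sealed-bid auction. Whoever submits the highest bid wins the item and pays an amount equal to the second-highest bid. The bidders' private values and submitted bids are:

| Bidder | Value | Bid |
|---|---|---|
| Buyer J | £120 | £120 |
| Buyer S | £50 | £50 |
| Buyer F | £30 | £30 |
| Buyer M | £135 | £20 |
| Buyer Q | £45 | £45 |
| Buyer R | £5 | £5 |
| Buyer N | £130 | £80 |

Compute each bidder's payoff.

Ranking the bids: Buyer J £120; Buyer N £80; Buyer S £50; Buyer Q £45; Buyer F £30; Buyer M £20; Buyer R £5.
Buyer J has the top bid and wins; the price is the second-highest bid, £80.
Buyer J's payoff = £120 − £80 = £40. All other bidders lose, so their payoff is 0.

Payoffs: Buyer J £40, Buyer S £0, Buyer F £0, Buyer M £0, Buyer Q £0, Buyer R £0, Buyer N £0.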